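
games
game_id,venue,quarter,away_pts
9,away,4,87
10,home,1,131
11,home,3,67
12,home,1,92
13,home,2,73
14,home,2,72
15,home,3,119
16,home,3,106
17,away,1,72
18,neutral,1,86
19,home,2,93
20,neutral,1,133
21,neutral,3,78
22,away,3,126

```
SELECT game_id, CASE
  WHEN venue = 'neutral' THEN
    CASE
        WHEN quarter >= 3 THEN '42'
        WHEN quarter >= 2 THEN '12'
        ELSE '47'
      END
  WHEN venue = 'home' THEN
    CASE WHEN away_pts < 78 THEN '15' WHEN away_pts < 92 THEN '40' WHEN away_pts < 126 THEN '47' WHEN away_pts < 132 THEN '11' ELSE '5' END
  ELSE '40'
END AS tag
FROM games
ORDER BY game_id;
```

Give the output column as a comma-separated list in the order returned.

game_id=9: venue='away' → outer ELSE → 40
game_id=10: venue='home' → inner[away_pts < 132] → 11
game_id=11: venue='home' → inner[away_pts < 78] → 15
game_id=12: venue='home' → inner[away_pts < 126] → 47
game_id=13: venue='home' → inner[away_pts < 78] → 15
game_id=14: venue='home' → inner[away_pts < 78] → 15
game_id=15: venue='home' → inner[away_pts < 126] → 47
game_id=16: venue='home' → inner[away_pts < 126] → 47
game_id=17: venue='away' → outer ELSE → 40
game_id=18: venue='neutral' → inner[ELSE] → 47
game_id=19: venue='home' → inner[away_pts < 126] → 47
game_id=20: venue='neutral' → inner[ELSE] → 47
game_id=21: venue='neutral' → inner[quarter >= 3] → 42
game_id=22: venue='away' → outer ELSE → 40

40, 11, 15, 47, 15, 15, 47, 47, 40, 47, 47, 47, 42, 40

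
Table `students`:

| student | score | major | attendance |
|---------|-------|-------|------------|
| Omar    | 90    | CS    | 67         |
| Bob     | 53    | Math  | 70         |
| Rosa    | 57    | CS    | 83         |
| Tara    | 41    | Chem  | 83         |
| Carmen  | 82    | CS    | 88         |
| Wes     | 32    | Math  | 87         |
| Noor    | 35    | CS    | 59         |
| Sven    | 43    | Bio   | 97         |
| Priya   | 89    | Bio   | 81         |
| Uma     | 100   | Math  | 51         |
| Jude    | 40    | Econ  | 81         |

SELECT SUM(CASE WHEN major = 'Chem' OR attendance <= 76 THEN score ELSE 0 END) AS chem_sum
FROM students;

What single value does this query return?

student=Omar: ✓ → 90
student=Bob: ✓ → 53
student=Rosa: ✗
student=Tara: ✓ → 41
student=Carmen: ✗
student=Wes: ✗
student=Noor: ✓ → 35
student=Sven: ✗
student=Priya: ✗
student=Uma: ✓ → 100
student=Jude: ✗
chem_sum = 90 + 53 + 41 + 35 + 100 = 319

319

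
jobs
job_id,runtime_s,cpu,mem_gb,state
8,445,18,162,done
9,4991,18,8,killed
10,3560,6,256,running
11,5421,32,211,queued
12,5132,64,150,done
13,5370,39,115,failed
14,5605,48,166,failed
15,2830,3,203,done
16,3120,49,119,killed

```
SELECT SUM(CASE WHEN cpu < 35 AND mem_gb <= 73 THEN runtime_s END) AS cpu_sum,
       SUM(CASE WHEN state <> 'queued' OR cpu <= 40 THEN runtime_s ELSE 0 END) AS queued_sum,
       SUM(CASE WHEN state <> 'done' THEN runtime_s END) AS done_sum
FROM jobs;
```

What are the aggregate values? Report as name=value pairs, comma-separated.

[cpu_sum: cpu < 35 AND mem_gb <= 73]
job_id=8: ✗
job_id=9: ✓ → 4991
job_id=10: ✗
job_id=11: ✗
job_id=12: ✗
job_id=13: ✗
job_id=14: ✗
job_id=15: ✗
job_id=16: ✗
cpu_sum = 4991
—
[queued_sum: state <> 'queued' OR cpu <= 40]
job_id=8: ✓ → 445
job_id=9: ✓ → 4991
job_id=10: ✓ → 3560
job_id=11: ✓ → 5421
job_id=12: ✓ → 5132
job_id=13: ✓ → 5370
job_id=14: ✓ → 5605
job_id=15: ✓ → 2830
job_id=16: ✓ → 3120
queued_sum = 445 + 4991 + 3560 + 5421 + 5132 + 5370 + 5605 + 2830 + 3120 = 36474
—
[done_sum: state <> 'done']
job_id=8: ✗
job_id=9: ✓ → 4991
job_id=10: ✓ → 3560
job_id=11: ✓ → 5421
job_id=12: ✗
job_id=13: ✓ → 5370
job_id=14: ✓ → 5605
job_id=15: ✗
job_id=16: ✓ → 3120
done_sum = 4991 + 3560 + 5421 + 5370 + 5605 + 3120 = 28067

cpu_sum=4991, queued_sum=36474, done_sum=28067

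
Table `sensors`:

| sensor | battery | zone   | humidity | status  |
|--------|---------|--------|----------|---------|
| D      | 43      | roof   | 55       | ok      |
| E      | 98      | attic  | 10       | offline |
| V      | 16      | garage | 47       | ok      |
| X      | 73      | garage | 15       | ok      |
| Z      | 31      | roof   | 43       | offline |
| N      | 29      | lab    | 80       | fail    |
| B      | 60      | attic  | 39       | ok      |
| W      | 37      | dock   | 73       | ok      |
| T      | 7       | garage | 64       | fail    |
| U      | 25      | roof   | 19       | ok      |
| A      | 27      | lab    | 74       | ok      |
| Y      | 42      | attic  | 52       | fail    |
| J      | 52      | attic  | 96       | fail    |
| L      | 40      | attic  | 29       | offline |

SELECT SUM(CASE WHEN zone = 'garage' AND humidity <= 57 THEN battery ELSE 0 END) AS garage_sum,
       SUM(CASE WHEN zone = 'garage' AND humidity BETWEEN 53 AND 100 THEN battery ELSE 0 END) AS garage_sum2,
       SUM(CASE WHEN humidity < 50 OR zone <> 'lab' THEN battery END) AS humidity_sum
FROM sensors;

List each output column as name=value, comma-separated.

[garage_sum: zone = 'garage' AND humidity <= 57]
sensor=D: ✗
sensor=E: ✗
sensor=V: ✓ → 16
sensor=X: ✓ → 73
sensor=Z: ✗
sensor=N: ✗
sensor=B: ✗
sensor=W: ✗
sensor=T: ✗
sensor=U: ✗
sensor=A: ✗
sensor=Y: ✗
sensor=J: ✗
sensor=L: ✗
garage_sum = 16 + 73 = 89
—
[garage_sum2: zone = 'garage' AND humidity BETWEEN 53 AND 100]
sensor=D: ✗
sensor=E: ✗
sensor=V: ✗
sensor=X: ✗
sensor=Z: ✗
sensor=N: ✗
sensor=B: ✗
sensor=W: ✗
sensor=T: ✓ → 7
sensor=U: ✗
sensor=A: ✗
sensor=Y: ✗
sensor=J: ✗
sensor=L: ✗
garage_sum2 = 7
—
[humidity_sum: humidity < 50 OR zone <> 'lab']
sensor=D: ✓ → 43
sensor=E: ✓ → 98
sensor=V: ✓ → 16
sensor=X: ✓ → 73
sensor=Z: ✓ → 31
sensor=N: ✗
sensor=B: ✓ → 60
sensor=W: ✓ → 37
sensor=T: ✓ → 7
sensor=U: ✓ → 25
sensor=A: ✗
sensor=Y: ✓ → 42
sensor=J: ✓ → 52
sensor=L: ✓ → 40
humidity_sum = 43 + 98 + 16 + 73 + 31 + 60 + 37 + 7 + 25 + 42 + 52 + 40 = 524

garage_sum=89, garage_sum2=7, humidity_sum=524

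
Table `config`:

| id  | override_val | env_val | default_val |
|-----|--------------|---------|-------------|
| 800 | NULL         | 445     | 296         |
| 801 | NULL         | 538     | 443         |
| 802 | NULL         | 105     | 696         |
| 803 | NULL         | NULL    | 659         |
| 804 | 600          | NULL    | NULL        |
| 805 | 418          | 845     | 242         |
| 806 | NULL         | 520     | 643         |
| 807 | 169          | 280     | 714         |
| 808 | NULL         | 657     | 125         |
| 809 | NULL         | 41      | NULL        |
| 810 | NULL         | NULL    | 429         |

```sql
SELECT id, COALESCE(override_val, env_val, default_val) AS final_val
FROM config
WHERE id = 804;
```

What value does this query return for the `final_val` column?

600

id = 804: override_val=600, env_val=NULL, default_val=NULL.
override_val=600 → 600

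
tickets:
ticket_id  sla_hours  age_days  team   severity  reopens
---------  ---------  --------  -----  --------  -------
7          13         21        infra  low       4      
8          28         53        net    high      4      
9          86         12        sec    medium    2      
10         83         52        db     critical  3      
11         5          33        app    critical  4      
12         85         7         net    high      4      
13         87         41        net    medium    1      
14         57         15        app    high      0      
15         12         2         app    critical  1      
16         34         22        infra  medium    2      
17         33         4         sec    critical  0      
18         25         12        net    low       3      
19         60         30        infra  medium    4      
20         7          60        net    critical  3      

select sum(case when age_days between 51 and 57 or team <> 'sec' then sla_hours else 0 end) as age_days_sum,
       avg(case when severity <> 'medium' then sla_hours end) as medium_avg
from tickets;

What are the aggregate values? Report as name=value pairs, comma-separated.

age_days_sum=496, medium_avg=34.8

[age_days_sum: age_days between 51 and 57 or team <> 'sec']
ticket_id=7: ✓ → 13
ticket_id=8: ✓ → 28
ticket_id=9: ✗
ticket_id=10: ✓ → 83
ticket_id=11: ✓ → 5
ticket_id=12: ✓ → 85
ticket_id=13: ✓ → 87
ticket_id=14: ✓ → 57
ticket_id=15: ✓ → 12
ticket_id=16: ✓ → 34
ticket_id=17: ✗
ticket_id=18: ✓ → 25
ticket_id=19: ✓ → 60
ticket_id=20: ✓ → 7
age_days_sum = 13 + 28 + 83 + 5 + 85 + 87 + 57 + 12 + 34 + 25 + 60 + 7 = 496
—
[medium_avg: severity <> 'medium']
ticket_id=7: ✓ → 13
ticket_id=8: ✓ → 28
ticket_id=9: ✗
ticket_id=10: ✓ → 83
ticket_id=11: ✓ → 5
ticket_id=12: ✓ → 85
ticket_id=13: ✗
ticket_id=14: ✓ → 57
ticket_id=15: ✓ → 12
ticket_id=16: ✗
ticket_id=17: ✓ → 33
ticket_id=18: ✓ → 25
ticket_id=19: ✗
ticket_id=20: ✓ → 7
medium_avg = (13 + 28 + 83 + 5 + 85 + 57 + 12 + 33 + 25 + 7) / 10 = 34.8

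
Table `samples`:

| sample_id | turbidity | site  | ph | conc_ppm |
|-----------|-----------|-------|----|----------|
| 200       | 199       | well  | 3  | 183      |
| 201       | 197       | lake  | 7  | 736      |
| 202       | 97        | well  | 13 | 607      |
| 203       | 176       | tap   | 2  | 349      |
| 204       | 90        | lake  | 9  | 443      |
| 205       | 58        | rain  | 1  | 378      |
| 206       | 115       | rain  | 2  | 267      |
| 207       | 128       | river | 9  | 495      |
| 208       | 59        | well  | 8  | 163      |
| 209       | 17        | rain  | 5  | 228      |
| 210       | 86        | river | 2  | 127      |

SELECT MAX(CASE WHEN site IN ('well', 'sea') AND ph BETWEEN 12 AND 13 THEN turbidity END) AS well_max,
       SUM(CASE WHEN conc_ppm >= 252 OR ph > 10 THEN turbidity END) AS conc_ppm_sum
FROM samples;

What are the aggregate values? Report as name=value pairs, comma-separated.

[well_max: site IN ('well', 'sea') AND ph BETWEEN 12 AND 13]
sample_id=200: ✗
sample_id=201: ✗
sample_id=202: ✓ → 97
sample_id=203: ✗
sample_id=204: ✗
sample_id=205: ✗
sample_id=206: ✗
sample_id=207: ✗
sample_id=208: ✗
sample_id=209: ✗
sample_id=210: ✗
well_max = MAX(97) = 97
—
[conc_ppm_sum: conc_ppm >= 252 OR ph > 10]
sample_id=200: ✗
sample_id=201: ✓ → 197
sample_id=202: ✓ → 97
sample_id=203: ✓ → 176
sample_id=204: ✓ → 90
sample_id=205: ✓ → 58
sample_id=206: ✓ → 115
sample_id=207: ✓ → 128
sample_id=208: ✗
sample_id=209: ✗
sample_id=210: ✗
conc_ppm_sum = 197 + 97 + 176 + 90 + 58 + 115 + 128 = 861

well_max=97, conc_ppm_sum=861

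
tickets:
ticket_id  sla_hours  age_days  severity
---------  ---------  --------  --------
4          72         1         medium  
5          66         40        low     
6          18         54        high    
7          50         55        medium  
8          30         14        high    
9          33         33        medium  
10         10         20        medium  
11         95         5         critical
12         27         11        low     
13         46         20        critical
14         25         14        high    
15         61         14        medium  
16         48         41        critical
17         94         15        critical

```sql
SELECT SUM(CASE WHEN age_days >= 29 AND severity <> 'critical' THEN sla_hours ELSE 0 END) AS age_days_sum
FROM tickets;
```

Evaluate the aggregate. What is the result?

ticket_id=4: ✗
ticket_id=5: ✓ → 66
ticket_id=6: ✓ → 18
ticket_id=7: ✓ → 50
ticket_id=8: ✗
ticket_id=9: ✓ → 33
ticket_id=10: ✗
ticket_id=11: ✗
ticket_id=12: ✗
ticket_id=13: ✗
ticket_id=14: ✗
ticket_id=15: ✗
ticket_id=16: ✗
ticket_id=17: ✗
age_days_sum = 66 + 18 + 50 + 33 = 167

167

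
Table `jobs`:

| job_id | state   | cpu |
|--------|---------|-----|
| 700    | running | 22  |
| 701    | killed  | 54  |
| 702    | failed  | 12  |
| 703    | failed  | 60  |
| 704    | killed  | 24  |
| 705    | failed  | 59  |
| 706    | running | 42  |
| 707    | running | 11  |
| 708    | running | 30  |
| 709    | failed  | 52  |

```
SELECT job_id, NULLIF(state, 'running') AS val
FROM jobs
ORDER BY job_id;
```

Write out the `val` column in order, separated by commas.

job_id=700: state=running vs running: equal → NULL
job_id=701: state=killed vs running: differ → killed
job_id=702: state=failed vs running: differ → failed
job_id=703: state=failed vs running: differ → failed
job_id=704: state=killed vs running: differ → killed
job_id=705: state=failed vs running: differ → failed
job_id=706: state=running vs running: equal → NULL
job_id=707: state=running vs running: equal → NULL
job_id=708: state=running vs running: equal → NULL
job_id=709: state=failed vs running: differ → failed

NULL, killed, failed, failed, killed, failed, NULL, NULL, NULL, failed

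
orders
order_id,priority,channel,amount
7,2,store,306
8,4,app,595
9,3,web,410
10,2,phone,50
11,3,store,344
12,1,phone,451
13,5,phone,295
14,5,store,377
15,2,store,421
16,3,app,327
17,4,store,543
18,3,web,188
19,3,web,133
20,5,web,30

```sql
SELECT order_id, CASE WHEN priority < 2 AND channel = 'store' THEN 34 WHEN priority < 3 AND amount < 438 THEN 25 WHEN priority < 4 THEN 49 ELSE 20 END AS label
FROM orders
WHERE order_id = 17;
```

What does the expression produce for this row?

order_id = 17: priority=4, channel=store, amount=543.
priority < 2 AND channel = 'store' → false
priority < 3 AND amount < 438 → false
priority < 4 → false
No prior WHEN matched → ELSE → 20

20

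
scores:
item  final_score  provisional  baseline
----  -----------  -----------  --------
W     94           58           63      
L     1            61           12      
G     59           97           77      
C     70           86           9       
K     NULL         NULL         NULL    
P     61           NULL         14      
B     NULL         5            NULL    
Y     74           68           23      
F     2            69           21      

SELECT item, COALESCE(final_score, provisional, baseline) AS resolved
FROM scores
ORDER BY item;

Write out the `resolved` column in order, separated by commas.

item=B: final_score=NULL, provisional=5 → 5
item=C: final_score=70 → 70
item=F: final_score=2 → 2
item=G: final_score=59 → 59
item=K: final_score=NULL, provisional=NULL, baseline=NULL (all NULL) → NULL
item=L: final_score=1 → 1
item=P: final_score=61 → 61
item=W: final_score=94 → 94
item=Y: final_score=74 → 74

5, 70, 2, 59, NULL, 1, 61, 94, 74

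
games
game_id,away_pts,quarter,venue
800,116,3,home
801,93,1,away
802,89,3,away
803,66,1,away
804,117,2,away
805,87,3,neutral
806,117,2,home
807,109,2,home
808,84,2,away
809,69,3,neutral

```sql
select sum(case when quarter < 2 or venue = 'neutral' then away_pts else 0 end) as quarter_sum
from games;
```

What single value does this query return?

game_id=800: ✗
game_id=801: ✓ → 93
game_id=802: ✗
game_id=803: ✓ → 66
game_id=804: ✗
game_id=805: ✓ → 87
game_id=806: ✗
game_id=807: ✗
game_id=808: ✗
game_id=809: ✓ → 69
quarter_sum = 93 + 66 + 87 + 69 = 315

315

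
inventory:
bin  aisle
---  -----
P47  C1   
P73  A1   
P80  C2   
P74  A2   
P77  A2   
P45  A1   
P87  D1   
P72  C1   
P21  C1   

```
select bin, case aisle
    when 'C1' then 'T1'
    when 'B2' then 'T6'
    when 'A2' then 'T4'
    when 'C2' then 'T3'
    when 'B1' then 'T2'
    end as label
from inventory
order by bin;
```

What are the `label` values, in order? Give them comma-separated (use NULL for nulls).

T1, NULL, T1, T1, NULL, T4, T4, T3, NULL

bin=P21: aisle='C1' → T1
bin=P45: (no match → NULL) → NULL
bin=P47: aisle='C1' → T1
bin=P72: aisle='C1' → T1
bin=P73: (no match → NULL) → NULL
bin=P74: aisle='A2' → T4
bin=P77: aisle='A2' → T4
bin=P80: aisle='C2' → T3
bin=P87: (no match → NULL) → NULL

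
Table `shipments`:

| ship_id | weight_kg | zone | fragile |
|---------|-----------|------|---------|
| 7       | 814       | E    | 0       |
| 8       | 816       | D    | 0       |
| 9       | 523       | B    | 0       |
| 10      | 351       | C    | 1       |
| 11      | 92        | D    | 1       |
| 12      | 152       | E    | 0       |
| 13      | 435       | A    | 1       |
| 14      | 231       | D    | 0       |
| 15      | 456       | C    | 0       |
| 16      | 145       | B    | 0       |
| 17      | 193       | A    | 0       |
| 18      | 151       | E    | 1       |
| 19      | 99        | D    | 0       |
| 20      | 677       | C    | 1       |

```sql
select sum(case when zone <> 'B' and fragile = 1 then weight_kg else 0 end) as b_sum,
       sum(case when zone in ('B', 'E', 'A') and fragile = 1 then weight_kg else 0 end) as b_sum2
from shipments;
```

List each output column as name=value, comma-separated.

[b_sum: zone <> 'B' and fragile = 1]
ship_id=7: ✗
ship_id=8: ✗
ship_id=9: ✗
ship_id=10: ✓ → 351
ship_id=11: ✓ → 92
ship_id=12: ✗
ship_id=13: ✓ → 435
ship_id=14: ✗
ship_id=15: ✗
ship_id=16: ✗
ship_id=17: ✗
ship_id=18: ✓ → 151
ship_id=19: ✗
ship_id=20: ✓ → 677
b_sum = 351 + 92 + 435 + 151 + 677 = 1706
—
[b_sum2: zone in ('B', 'E', 'A') and fragile = 1]
ship_id=7: ✗
ship_id=8: ✗
ship_id=9: ✗
ship_id=10: ✗
ship_id=11: ✗
ship_id=12: ✗
ship_id=13: ✓ → 435
ship_id=14: ✗
ship_id=15: ✗
ship_id=16: ✗
ship_id=17: ✗
ship_id=18: ✓ → 151
ship_id=19: ✗
ship_id=20: ✗
b_sum2 = 435 + 151 = 586

b_sum=1706, b_sum2=586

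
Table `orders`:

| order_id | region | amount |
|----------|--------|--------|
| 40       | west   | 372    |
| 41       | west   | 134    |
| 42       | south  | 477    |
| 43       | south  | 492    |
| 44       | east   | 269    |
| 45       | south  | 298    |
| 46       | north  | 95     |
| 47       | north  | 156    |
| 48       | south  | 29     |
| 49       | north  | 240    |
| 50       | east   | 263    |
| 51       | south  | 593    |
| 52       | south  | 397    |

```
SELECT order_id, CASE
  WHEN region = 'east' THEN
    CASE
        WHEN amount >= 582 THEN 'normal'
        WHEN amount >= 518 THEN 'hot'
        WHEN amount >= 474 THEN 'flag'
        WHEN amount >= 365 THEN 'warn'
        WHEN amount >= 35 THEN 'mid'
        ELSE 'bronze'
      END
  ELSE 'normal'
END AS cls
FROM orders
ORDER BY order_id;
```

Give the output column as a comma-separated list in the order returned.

order_id=40: region='west' → outer ELSE → normal
order_id=41: region='west' → outer ELSE → normal
order_id=42: region='south' → outer ELSE → normal
order_id=43: region='south' → outer ELSE → normal
order_id=44: region='east' → inner[amount >= 35] → mid
order_id=45: region='south' → outer ELSE → normal
order_id=46: region='north' → outer ELSE → normal
order_id=47: region='north' → outer ELSE → normal
order_id=48: region='south' → outer ELSE → normal
order_id=49: region='north' → outer ELSE → normal
order_id=50: region='east' → inner[amount >= 35] → mid
order_id=51: region='south' → outer ELSE → normal
order_id=52: region='south' → outer ELSE → normal

normal, normal, normal, normal, mid, normal, normal, normal, normal, normal, mid, normal, normal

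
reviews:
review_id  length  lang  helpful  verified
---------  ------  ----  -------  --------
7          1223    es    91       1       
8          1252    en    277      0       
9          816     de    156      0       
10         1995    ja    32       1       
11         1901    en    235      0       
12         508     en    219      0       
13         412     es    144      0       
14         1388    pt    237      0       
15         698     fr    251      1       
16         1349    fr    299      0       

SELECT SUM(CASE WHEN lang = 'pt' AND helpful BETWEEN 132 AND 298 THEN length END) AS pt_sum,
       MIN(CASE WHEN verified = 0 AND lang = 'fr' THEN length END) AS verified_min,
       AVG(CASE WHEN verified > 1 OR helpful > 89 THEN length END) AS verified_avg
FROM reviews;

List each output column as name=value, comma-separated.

[pt_sum: lang = 'pt' AND helpful BETWEEN 132 AND 298]
review_id=7: ✗
review_id=8: ✗
review_id=9: ✗
review_id=10: ✗
review_id=11: ✗
review_id=12: ✗
review_id=13: ✗
review_id=14: ✓ → 1388
review_id=15: ✗
review_id=16: ✗
pt_sum = 1388
—
[verified_min: verified = 0 AND lang = 'fr']
review_id=7: ✗
review_id=8: ✗
review_id=9: ✗
review_id=10: ✗
review_id=11: ✗
review_id=12: ✗
review_id=13: ✗
review_id=14: ✗
review_id=15: ✗
review_id=16: ✓ → 1349
verified_min = MIN(1349) = 1349
—
[verified_avg: verified > 1 OR helpful > 89]
review_id=7: ✓ → 1223
review_id=8: ✓ → 1252
review_id=9: ✓ → 816
review_id=10: ✗
review_id=11: ✓ → 1901
review_id=12: ✓ → 508
review_id=13: ✓ → 412
review_id=14: ✓ → 1388
review_id=15: ✓ → 698
review_id=16: ✓ → 1349
verified_avg = (1223 + 1252 + 816 + 1901 + 508 + 412 + 1388 + 698 + 1349) / 9 = 1060.7777777778

pt_sum=1388, verified_min=1349, verified_avg=1060.7777777778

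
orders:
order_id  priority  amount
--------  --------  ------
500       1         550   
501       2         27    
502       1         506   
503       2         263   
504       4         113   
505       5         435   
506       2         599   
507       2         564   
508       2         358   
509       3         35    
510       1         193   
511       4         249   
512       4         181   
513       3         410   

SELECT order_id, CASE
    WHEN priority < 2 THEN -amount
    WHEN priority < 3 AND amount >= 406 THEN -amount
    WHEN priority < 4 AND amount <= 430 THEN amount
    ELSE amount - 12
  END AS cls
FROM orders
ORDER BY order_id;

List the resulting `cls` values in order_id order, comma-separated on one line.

-550, 27, -506, 263, 101, 423, -599, -564, 358, 35, -193, 237, 169, 410

order_id=500: priority < 2 → -550
order_id=501: priority < 4 AND amount <= 430 → 27
order_id=502: priority < 2 → -506
order_id=503: priority < 4 AND amount <= 430 → 263
order_id=504: ELSE → 101
order_id=505: ELSE → 423
order_id=506: priority < 3 AND amount >= 406 → -599
order_id=507: priority < 3 AND amount >= 406 → -564
order_id=508: priority < 4 AND amount <= 430 → 358
order_id=509: priority < 4 AND amount <= 430 → 35
order_id=510: priority < 2 → -193
order_id=511: ELSE → 237
order_id=512: ELSE → 169
order_id=513: priority < 4 AND amount <= 430 → 410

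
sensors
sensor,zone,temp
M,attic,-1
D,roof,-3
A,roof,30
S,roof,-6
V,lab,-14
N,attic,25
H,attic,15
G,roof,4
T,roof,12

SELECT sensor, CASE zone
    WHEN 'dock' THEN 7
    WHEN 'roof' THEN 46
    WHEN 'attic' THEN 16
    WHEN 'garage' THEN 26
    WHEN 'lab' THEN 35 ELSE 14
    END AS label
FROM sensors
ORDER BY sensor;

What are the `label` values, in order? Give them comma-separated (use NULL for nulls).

46, 46, 46, 16, 16, 16, 46, 46, 35

sensor=A: zone='roof' → 46
sensor=D: zone='roof' → 46
sensor=G: zone='roof' → 46
sensor=H: zone='attic' → 16
sensor=M: zone='attic' → 16
sensor=N: zone='attic' → 16
sensor=S: zone='roof' → 46
sensor=T: zone='roof' → 46
sensor=V: zone='lab' → 35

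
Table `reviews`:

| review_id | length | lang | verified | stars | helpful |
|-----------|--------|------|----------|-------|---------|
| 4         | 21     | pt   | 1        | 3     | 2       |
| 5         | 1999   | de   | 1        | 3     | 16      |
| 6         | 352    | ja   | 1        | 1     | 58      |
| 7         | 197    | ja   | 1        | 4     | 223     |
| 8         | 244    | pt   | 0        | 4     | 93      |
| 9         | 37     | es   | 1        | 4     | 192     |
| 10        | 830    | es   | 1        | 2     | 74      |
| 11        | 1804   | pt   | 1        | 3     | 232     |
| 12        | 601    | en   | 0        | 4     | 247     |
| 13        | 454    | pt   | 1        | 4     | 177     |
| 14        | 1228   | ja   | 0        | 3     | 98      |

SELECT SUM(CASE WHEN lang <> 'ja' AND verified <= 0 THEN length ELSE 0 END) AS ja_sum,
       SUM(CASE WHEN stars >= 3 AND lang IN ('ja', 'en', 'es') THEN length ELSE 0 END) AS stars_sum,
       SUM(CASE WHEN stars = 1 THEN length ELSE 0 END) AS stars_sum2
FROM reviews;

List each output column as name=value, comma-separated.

[ja_sum: lang <> 'ja' AND verified <= 0]
review_id=4: ✗
review_id=5: ✗
review_id=6: ✗
review_id=7: ✗
review_id=8: ✓ → 244
review_id=9: ✗
review_id=10: ✗
review_id=11: ✗
review_id=12: ✓ → 601
review_id=13: ✗
review_id=14: ✗
ja_sum = 244 + 601 = 845
—
[stars_sum: stars >= 3 AND lang IN ('ja', 'en', 'es')]
review_id=4: ✗
review_id=5: ✗
review_id=6: ✗
review_id=7: ✓ → 197
review_id=8: ✗
review_id=9: ✓ → 37
review_id=10: ✗
review_id=11: ✗
review_id=12: ✓ → 601
review_id=13: ✗
review_id=14: ✓ → 1228
stars_sum = 197 + 37 + 601 + 1228 = 2063
—
[stars_sum2: stars = 1]
review_id=4: ✗
review_id=5: ✗
review_id=6: ✓ → 352
review_id=7: ✗
review_id=8: ✗
review_id=9: ✗
review_id=10: ✗
review_id=11: ✗
review_id=12: ✗
review_id=13: ✗
review_id=14: ✗
stars_sum2 = 352

ja_sum=845, stars_sum=2063, stars_sum2=352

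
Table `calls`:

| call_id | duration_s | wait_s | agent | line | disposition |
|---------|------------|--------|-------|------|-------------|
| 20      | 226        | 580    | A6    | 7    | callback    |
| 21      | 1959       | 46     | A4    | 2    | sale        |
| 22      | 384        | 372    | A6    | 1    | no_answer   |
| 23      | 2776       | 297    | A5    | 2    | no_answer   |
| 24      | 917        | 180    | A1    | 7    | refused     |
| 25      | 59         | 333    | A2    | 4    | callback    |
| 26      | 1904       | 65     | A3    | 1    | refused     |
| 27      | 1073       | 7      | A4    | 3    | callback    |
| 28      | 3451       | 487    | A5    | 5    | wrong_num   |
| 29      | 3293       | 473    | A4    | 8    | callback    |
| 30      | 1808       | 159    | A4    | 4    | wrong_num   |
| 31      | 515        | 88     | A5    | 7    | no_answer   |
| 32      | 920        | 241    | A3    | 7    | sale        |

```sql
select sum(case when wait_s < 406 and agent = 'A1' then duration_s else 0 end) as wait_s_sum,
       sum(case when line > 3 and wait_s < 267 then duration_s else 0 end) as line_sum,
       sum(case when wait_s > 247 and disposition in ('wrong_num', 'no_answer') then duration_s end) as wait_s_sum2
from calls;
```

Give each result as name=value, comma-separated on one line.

wait_s_sum=917, line_sum=4160, wait_s_sum2=6611

[wait_s_sum: wait_s < 406 and agent = 'A1']
call_id=20: ✗
call_id=21: ✗
call_id=22: ✗
call_id=23: ✗
call_id=24: ✓ → 917
call_id=25: ✗
call_id=26: ✗
call_id=27: ✗
call_id=28: ✗
call_id=29: ✗
call_id=30: ✗
call_id=31: ✗
call_id=32: ✗
wait_s_sum = 917
—
[line_sum: line > 3 and wait_s < 267]
call_id=20: ✗
call_id=21: ✗
call_id=22: ✗
call_id=23: ✗
call_id=24: ✓ → 917
call_id=25: ✗
call_id=26: ✗
call_id=27: ✗
call_id=28: ✗
call_id=29: ✗
call_id=30: ✓ → 1808
call_id=31: ✓ → 515
call_id=32: ✓ → 920
line_sum = 917 + 1808 + 515 + 920 = 4160
—
[wait_s_sum2: wait_s > 247 and disposition in ('wrong_num', 'no_answer')]
call_id=20: ✗
call_id=21: ✗
call_id=22: ✓ → 384
call_id=23: ✓ → 2776
call_id=24: ✗
call_id=25: ✗
call_id=26: ✗
call_id=27: ✗
call_id=28: ✓ → 3451
call_id=29: ✗
call_id=30: ✗
call_id=31: ✗
call_id=32: ✗
wait_s_sum2 = 384 + 2776 + 3451 = 6611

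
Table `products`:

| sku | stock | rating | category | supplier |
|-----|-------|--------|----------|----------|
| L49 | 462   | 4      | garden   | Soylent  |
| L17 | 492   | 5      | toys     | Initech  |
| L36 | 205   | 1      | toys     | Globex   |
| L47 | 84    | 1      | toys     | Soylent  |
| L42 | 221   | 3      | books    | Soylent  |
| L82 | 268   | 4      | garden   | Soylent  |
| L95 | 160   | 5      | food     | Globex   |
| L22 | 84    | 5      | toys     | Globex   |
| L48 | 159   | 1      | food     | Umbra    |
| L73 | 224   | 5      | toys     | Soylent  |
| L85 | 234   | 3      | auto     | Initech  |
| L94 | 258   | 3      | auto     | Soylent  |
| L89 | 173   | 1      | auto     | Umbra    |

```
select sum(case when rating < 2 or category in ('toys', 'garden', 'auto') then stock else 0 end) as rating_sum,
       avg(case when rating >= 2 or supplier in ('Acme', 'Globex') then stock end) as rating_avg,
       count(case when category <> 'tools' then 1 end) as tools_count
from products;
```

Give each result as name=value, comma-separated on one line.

rating_sum=2643, rating_avg=260.8, tools_count=13

[rating_sum: rating < 2 or category in ('toys', 'garden', 'auto')]
sku=L49: ✓ → 462
sku=L17: ✓ → 492
sku=L36: ✓ → 205
sku=L47: ✓ → 84
sku=L42: ✗
sku=L82: ✓ → 268
sku=L95: ✗
sku=L22: ✓ → 84
sku=L48: ✓ → 159
sku=L73: ✓ → 224
sku=L85: ✓ → 234
sku=L94: ✓ → 258
sku=L89: ✓ → 173
rating_sum = 462 + 492 + 205 + 84 + 268 + 84 + 159 + 224 + 234 + 258 + 173 = 2643
—
[rating_avg: rating >= 2 or supplier in ('Acme', 'Globex')]
sku=L49: ✓ → 462
sku=L17: ✓ → 492
sku=L36: ✓ → 205
sku=L47: ✗
sku=L42: ✓ → 221
sku=L82: ✓ → 268
sku=L95: ✓ → 160
sku=L22: ✓ → 84
sku=L48: ✗
sku=L73: ✓ → 224
sku=L85: ✓ → 234
sku=L94: ✓ → 258
sku=L89: ✗
rating_avg = (462 + 492 + 205 + 221 + 268 + 160 + 84 + 224 + 234 + 258) / 10 = 260.8
—
[tools_count: category <> 'tools']
sku=L49: ✓ → 1
sku=L17: ✓ → 1
sku=L36: ✓ → 1
sku=L47: ✓ → 1
sku=L42: ✓ → 1
sku=L82: ✓ → 1
sku=L95: ✓ → 1
sku=L22: ✓ → 1
sku=L48: ✓ → 1
sku=L73: ✓ → 1
sku=L85: ✓ → 1
sku=L94: ✓ → 1
sku=L89: ✓ → 1
tools_count = COUNT(1, 1, 1, 1, 1, 1, 1, 1, 1, 1, 1, 1, 1) = 13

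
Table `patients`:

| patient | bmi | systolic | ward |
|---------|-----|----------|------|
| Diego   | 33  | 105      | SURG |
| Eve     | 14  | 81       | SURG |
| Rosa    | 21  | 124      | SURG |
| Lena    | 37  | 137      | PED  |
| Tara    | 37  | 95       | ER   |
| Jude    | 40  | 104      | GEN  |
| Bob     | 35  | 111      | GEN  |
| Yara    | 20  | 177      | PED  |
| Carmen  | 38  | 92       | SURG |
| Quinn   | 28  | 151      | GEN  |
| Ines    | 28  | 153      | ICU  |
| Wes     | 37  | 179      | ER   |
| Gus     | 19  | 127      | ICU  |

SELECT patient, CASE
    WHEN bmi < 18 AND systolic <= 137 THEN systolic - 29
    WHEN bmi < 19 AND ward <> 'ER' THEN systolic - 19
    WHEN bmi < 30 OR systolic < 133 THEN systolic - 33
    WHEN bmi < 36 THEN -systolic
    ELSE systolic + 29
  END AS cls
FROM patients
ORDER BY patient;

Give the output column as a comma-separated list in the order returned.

patient=Bob: bmi < 30 OR systolic < 133 → 78
patient=Carmen: bmi < 30 OR systolic < 133 → 59
patient=Diego: bmi < 30 OR systolic < 133 → 72
patient=Eve: bmi < 18 AND systolic <= 137 → 52
patient=Gus: bmi < 30 OR systolic < 133 → 94
patient=Ines: bmi < 30 OR systolic < 133 → 120
patient=Jude: bmi < 30 OR systolic < 133 → 71
patient=Lena: ELSE → 166
patient=Quinn: bmi < 30 OR systolic < 133 → 118
patient=Rosa: bmi < 30 OR systolic < 133 → 91
patient=Tara: bmi < 30 OR systolic < 133 → 62
patient=Wes: ELSE → 208
patient=Yara: bmi < 30 OR systolic < 133 → 144

78, 59, 72, 52, 94, 120, 71, 166, 118, 91, 62, 208, 144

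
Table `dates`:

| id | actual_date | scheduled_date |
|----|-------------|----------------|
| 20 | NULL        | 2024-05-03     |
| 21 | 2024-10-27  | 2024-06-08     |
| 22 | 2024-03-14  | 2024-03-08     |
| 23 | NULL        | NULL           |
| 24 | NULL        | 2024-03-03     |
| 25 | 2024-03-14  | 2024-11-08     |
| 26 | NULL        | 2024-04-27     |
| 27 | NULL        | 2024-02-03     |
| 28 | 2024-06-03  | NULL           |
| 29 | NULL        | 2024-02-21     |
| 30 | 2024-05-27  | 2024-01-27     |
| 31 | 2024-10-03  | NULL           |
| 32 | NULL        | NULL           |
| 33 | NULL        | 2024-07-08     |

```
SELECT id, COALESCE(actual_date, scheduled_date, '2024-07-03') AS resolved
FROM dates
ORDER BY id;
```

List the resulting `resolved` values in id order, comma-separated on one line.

id=20: actual_date=NULL, scheduled_date=2024-05-03 → 2024-05-03
id=21: actual_date=2024-10-27 → 2024-10-27
id=22: actual_date=2024-03-14 → 2024-03-14
id=23: actual_date=NULL, scheduled_date=NULL, → literal 2024-07-03 → 2024-07-03
id=24: actual_date=NULL, scheduled_date=2024-03-03 → 2024-03-03
id=25: actual_date=2024-03-14 → 2024-03-14
id=26: actual_date=NULL, scheduled_date=2024-04-27 → 2024-04-27
id=27: actual_date=NULL, scheduled_date=2024-02-03 → 2024-02-03
id=28: actual_date=2024-06-03 → 2024-06-03
id=29: actual_date=NULL, scheduled_date=2024-02-21 → 2024-02-21
id=30: actual_date=2024-05-27 → 2024-05-27
id=31: actual_date=2024-10-03 → 2024-10-03
id=32: actual_date=NULL, scheduled_date=NULL, → literal 2024-07-03 → 2024-07-03
id=33: actual_date=NULL, scheduled_date=2024-07-08 → 2024-07-08

2024-05-03, 2024-10-27, 2024-03-14, 2024-07-03, 2024-03-03, 2024-03-14, 2024-04-27, 2024-02-03, 2024-06-03, 2024-02-21, 2024-05-27, 2024-10-03, 2024-07-03, 2024-07-08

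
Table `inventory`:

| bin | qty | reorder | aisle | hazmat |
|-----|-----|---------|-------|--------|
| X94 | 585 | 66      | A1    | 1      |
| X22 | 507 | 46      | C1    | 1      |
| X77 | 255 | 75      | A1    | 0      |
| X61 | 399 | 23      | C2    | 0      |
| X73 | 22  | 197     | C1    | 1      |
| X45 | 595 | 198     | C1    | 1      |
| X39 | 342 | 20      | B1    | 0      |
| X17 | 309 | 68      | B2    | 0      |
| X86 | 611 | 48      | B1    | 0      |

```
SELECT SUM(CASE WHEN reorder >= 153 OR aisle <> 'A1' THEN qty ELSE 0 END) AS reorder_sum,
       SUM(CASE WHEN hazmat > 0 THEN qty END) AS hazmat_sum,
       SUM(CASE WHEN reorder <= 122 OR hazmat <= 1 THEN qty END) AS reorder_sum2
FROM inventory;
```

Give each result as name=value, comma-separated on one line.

[reorder_sum: reorder >= 153 OR aisle <> 'A1']
bin=X94: ✗
bin=X22: ✓ → 507
bin=X77: ✗
bin=X61: ✓ → 399
bin=X73: ✓ → 22
bin=X45: ✓ → 595
bin=X39: ✓ → 342
bin=X17: ✓ → 309
bin=X86: ✓ → 611
reorder_sum = 507 + 399 + 22 + 595 + 342 + 309 + 611 = 2785
—
[hazmat_sum: hazmat > 0]
bin=X94: ✓ → 585
bin=X22: ✓ → 507
bin=X77: ✗
bin=X61: ✗
bin=X73: ✓ → 22
bin=X45: ✓ → 595
bin=X39: ✗
bin=X17: ✗
bin=X86: ✗
hazmat_sum = 585 + 507 + 22 + 595 = 1709
—
[reorder_sum2: reorder <= 122 OR hazmat <= 1]
bin=X94: ✓ → 585
bin=X22: ✓ → 507
bin=X77: ✓ → 255
bin=X61: ✓ → 399
bin=X73: ✓ → 22
bin=X45: ✓ → 595
bin=X39: ✓ → 342
bin=X17: ✓ → 309
bin=X86: ✓ → 611
reorder_sum2 = 585 + 507 + 255 + 399 + 22 + 595 + 342 + 309 + 611 = 3625

reorder_sum=2785, hazmat_sum=1709, reorder_sum2=3625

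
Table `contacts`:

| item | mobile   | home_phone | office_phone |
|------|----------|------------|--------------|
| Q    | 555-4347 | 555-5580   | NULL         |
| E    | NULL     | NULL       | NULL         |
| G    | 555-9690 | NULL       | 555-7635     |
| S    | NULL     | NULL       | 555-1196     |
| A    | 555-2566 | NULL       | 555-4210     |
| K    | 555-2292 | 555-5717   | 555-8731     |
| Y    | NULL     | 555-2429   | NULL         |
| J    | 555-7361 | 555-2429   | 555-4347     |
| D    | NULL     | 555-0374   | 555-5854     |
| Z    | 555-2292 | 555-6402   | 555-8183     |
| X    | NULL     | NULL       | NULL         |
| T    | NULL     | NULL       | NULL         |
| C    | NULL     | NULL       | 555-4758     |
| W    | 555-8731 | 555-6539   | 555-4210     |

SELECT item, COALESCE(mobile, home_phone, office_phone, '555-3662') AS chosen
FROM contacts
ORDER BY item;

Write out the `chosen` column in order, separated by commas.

555-2566, 555-4758, 555-0374, 555-3662, 555-9690, 555-7361, 555-2292, 555-4347, 555-1196, 555-3662, 555-8731, 555-3662, 555-2429, 555-2292

item=A: mobile=555-2566 → 555-2566
item=C: mobile=NULL, home_phone=NULL, office_phone=555-4758 → 555-4758
item=D: mobile=NULL, home_phone=555-0374 → 555-0374
item=E: mobile=NULL, home_phone=NULL, office_phone=NULL, → literal 555-3662 → 555-3662
item=G: mobile=555-9690 → 555-9690
item=J: mobile=555-7361 → 555-7361
item=K: mobile=555-2292 → 555-2292
item=Q: mobile=555-4347 → 555-4347
item=S: mobile=NULL, home_phone=NULL, office_phone=555-1196 → 555-1196
item=T: mobile=NULL, home_phone=NULL, office_phone=NULL, → literal 555-3662 → 555-3662
item=W: mobile=555-8731 → 555-8731
item=X: mobile=NULL, home_phone=NULL, office_phone=NULL, → literal 555-3662 → 555-3662
item=Y: mobile=NULL, home_phone=555-2429 → 555-2429
item=Z: mobile=555-2292 → 555-2292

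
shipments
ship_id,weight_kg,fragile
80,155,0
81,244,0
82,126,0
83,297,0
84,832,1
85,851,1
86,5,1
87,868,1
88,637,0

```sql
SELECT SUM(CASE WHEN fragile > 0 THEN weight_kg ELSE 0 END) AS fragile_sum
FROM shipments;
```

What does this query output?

ship_id=80: ✗
ship_id=81: ✗
ship_id=82: ✗
ship_id=83: ✗
ship_id=84: ✓ → 832
ship_id=85: ✓ → 851
ship_id=86: ✓ → 5
ship_id=87: ✓ → 868
ship_id=88: ✗
fragile_sum = 832 + 851 + 5 + 868 = 2556

2556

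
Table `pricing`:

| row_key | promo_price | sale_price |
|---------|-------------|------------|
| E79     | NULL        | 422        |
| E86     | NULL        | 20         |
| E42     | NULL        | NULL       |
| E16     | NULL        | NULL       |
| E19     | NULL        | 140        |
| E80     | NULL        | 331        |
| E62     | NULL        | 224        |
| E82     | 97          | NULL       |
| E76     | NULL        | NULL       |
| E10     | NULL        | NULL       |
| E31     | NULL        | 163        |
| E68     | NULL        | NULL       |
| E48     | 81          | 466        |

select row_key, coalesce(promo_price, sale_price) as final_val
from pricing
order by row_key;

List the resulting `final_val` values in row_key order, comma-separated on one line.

row_key=E10: promo_price=NULL, sale_price=NULL (all NULL) → NULL
row_key=E16: promo_price=NULL, sale_price=NULL (all NULL) → NULL
row_key=E19: promo_price=NULL, sale_price=140 → 140
row_key=E31: promo_price=NULL, sale_price=163 → 163
row_key=E42: promo_price=NULL, sale_price=NULL (all NULL) → NULL
row_key=E48: promo_price=81 → 81
row_key=E62: promo_price=NULL, sale_price=224 → 224
row_key=E68: promo_price=NULL, sale_price=NULL (all NULL) → NULL
row_key=E76: promo_price=NULL, sale_price=NULL (all NULL) → NULL
row_key=E79: promo_price=NULL, sale_price=422 → 422
row_key=E80: promo_price=NULL, sale_price=331 → 331
row_key=E82: promo_price=97 → 97
row_key=E86: promo_price=NULL, sale_price=20 → 20

NULL, NULL, 140, 163, NULL, 81, 224, NULL, NULL, 422, 331, 97, 20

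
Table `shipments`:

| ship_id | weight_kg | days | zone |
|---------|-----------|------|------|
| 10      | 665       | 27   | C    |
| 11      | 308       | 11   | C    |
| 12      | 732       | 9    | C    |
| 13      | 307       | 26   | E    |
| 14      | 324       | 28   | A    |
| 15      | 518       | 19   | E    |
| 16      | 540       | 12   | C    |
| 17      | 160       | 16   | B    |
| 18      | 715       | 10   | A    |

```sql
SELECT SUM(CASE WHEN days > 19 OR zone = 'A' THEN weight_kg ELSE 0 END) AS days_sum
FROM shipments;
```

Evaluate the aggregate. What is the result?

ship_id=10: ✓ → 665
ship_id=11: ✗
ship_id=12: ✗
ship_id=13: ✓ → 307
ship_id=14: ✓ → 324
ship_id=15: ✗
ship_id=16: ✗
ship_id=17: ✗
ship_id=18: ✓ → 715
days_sum = 665 + 307 + 324 + 715 = 2011

2011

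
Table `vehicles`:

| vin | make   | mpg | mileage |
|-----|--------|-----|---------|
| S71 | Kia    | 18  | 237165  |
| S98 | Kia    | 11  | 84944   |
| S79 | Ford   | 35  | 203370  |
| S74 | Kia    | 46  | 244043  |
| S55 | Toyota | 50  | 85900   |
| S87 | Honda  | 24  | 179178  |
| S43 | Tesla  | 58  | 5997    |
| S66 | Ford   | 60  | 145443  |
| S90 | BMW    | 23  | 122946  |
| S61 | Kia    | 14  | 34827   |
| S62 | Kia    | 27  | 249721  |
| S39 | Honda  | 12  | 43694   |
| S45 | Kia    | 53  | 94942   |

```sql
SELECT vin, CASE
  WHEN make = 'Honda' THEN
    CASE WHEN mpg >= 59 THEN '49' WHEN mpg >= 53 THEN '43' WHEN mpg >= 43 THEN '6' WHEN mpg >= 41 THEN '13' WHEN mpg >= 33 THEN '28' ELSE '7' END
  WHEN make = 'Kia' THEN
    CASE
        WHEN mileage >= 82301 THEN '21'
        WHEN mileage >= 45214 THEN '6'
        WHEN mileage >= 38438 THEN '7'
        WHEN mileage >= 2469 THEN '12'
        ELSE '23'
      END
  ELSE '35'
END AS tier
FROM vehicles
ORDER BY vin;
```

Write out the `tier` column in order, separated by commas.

vin=S39: make='Honda' → inner[ELSE] → 7
vin=S43: make='Tesla' → outer ELSE → 35
vin=S45: make='Kia' → inner[mileage >= 82301] → 21
vin=S55: make='Toyota' → outer ELSE → 35
vin=S61: make='Kia' → inner[mileage >= 2469] → 12
vin=S62: make='Kia' → inner[mileage >= 82301] → 21
vin=S66: make='Ford' → outer ELSE → 35
vin=S71: make='Kia' → inner[mileage >= 82301] → 21
vin=S74: make='Kia' → inner[mileage >= 82301] → 21
vin=S79: make='Ford' → outer ELSE → 35
vin=S87: make='Honda' → inner[ELSE] → 7
vin=S90: make='BMW' → outer ELSE → 35
vin=S98: make='Kia' → inner[mileage >= 82301] → 21

7, 35, 21, 35, 12, 21, 35, 21, 21, 35, 7, 35, 21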